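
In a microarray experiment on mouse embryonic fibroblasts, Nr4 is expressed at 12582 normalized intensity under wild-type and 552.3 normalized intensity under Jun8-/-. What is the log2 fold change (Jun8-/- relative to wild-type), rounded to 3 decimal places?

-4.510

Fold change = 552.3 / 12582 = 0.0439
log2(0.0439) = -4.5098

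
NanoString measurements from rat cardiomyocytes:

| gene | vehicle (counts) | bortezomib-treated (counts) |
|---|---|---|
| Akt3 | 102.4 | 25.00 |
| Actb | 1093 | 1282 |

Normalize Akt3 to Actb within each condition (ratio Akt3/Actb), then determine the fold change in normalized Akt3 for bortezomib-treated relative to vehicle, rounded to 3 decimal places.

0.208

Akt3/Actb (vehicle) = 102.4 / 1093 = 0.093687
Akt3/Actb (bortezomib-treated) = 25.00 / 1282 = 0.019501
Fold change = 0.019501 / 0.093687 = 0.2081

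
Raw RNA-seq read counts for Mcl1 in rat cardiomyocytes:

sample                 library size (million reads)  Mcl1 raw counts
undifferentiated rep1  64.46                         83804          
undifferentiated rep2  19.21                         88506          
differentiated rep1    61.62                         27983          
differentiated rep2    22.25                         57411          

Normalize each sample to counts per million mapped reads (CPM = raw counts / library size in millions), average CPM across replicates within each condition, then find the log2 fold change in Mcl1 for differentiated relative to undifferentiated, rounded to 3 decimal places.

-0.961

CPM(undifferentiated rep1) = 83804 / 64.46 = 1300.0931
CPM(undifferentiated rep2) = 88506 / 19.21 = 4607.2879
CPM(differentiated rep1) = 27983 / 61.62 = 454.1220
CPM(differentiated rep2) = 57411 / 22.25 = 2580.2697
mean CPM(undifferentiated) = 2953.6905; mean CPM(differentiated) = 1517.1959
Fold change = 1517.1959 / 2953.6905 = 0.51366
log2(0.51366) = -0.9611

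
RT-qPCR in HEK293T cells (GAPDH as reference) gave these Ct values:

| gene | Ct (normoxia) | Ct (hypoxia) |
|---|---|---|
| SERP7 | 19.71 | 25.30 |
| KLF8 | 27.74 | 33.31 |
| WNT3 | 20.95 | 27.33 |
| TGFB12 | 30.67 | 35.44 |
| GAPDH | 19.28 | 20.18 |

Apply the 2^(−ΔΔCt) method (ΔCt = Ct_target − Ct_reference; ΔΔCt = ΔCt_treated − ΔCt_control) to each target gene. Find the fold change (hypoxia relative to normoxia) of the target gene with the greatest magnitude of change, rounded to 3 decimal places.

0.022

SERP7: ΔΔCt = (25.30−20.18) − (19.71−19.28) = 5.12 − 0.43 = 4.69; fold change = 2^-4.69 = 0.039
KLF8: ΔΔCt = (33.31−20.18) − (27.74−19.28) = 13.13 − 8.46 = 4.67; fold change = 2^-4.67 = 0.039
WNT3: ΔΔCt = (27.33−20.18) − (20.95−19.28) = 7.15 − 1.67 = 5.48; fold change = 2^-5.48 = 0.022
TGFB12: ΔΔCt = (35.44−20.18) − (30.67−19.28) = 15.26 − 11.39 = 3.87; fold change = 2^-3.87 = 0.068
WNT3 has the largest |ΔΔCt| = 5.48.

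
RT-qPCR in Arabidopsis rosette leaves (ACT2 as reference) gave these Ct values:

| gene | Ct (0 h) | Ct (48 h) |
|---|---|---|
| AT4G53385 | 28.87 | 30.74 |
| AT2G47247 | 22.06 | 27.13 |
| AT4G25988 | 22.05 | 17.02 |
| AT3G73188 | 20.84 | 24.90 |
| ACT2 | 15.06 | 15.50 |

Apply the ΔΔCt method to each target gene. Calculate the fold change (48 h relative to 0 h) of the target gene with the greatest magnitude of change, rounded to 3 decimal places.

AT4G53385: ΔΔCt = (30.74−15.50) − (28.87−15.06) = 15.24 − 13.81 = 1.43; fold change = 2^-1.43 = 0.371
AT2G47247: ΔΔCt = (27.13−15.50) − (22.06−15.06) = 11.63 − 7.00 = 4.63; fold change = 2^-4.63 = 0.040
AT4G25988: ΔΔCt = (17.02−15.50) − (22.05−15.06) = 1.52 − 6.99 = -5.47; fold change = 2^5.47 = 44.324
AT3G73188: ΔΔCt = (24.90−15.50) − (20.84−15.06) = 9.40 − 5.78 = 3.62; fold change = 2^-3.62 = 0.081
AT4G25988 has the largest |ΔΔCt| = 5.47.

44.324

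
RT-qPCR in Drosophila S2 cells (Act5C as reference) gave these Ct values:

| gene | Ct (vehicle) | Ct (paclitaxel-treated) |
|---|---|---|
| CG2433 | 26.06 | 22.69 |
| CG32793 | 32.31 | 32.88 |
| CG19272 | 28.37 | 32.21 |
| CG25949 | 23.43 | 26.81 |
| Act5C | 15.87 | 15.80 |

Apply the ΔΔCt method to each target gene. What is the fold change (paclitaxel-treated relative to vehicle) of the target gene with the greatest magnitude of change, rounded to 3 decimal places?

0.067

CG2433: ΔΔCt = (22.69−15.80) − (26.06−15.87) = 6.89 − 10.19 = -3.30; fold change = 2^3.30 = 9.849
CG32793: ΔΔCt = (32.88−15.80) − (32.31−15.87) = 17.08 − 16.44 = 0.64; fold change = 2^-0.64 = 0.642
CG19272: ΔΔCt = (32.21−15.80) − (28.37−15.87) = 16.41 − 12.50 = 3.91; fold change = 2^-3.91 = 0.067
CG25949: ΔΔCt = (26.81−15.80) − (23.43−15.87) = 11.01 − 7.56 = 3.45; fold change = 2^-3.45 = 0.092
CG19272 has the largest |ΔΔCt| = 3.91.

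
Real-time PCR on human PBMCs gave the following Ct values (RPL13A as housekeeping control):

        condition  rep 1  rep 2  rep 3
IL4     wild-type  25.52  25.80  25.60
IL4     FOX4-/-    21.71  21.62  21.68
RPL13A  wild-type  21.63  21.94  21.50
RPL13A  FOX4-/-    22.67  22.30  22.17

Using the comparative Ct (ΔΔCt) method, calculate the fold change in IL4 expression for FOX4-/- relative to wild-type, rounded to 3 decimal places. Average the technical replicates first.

25.281

Mean Ct: IL4 wild-type 25.640; IL4 FOX4-/- 21.670; RPL13A wild-type 21.690; RPL13A FOX4-/- 22.380
ΔCt(wild-type) = 25.640 − 21.690 = 3.950
ΔCt(FOX4-/-) = 21.670 − 22.380 = -0.710
ΔΔCt = -0.710 − 3.950 = -4.660
Fold change = 2^(−(-4.660)) = 2^4.660 = 25.2813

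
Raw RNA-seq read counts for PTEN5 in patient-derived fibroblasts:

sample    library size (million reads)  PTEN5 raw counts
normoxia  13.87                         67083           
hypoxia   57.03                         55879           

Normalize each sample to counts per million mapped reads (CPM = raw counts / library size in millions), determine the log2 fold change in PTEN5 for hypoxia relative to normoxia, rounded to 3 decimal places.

CPM(normoxia) = 67083 / 13.87 = 4836.5537
CPM(hypoxia) = 55879 / 57.03 = 979.8176
Fold change = 979.8176 / 4836.5537 = 0.20259
log2(0.20259) = -2.3034

-2.303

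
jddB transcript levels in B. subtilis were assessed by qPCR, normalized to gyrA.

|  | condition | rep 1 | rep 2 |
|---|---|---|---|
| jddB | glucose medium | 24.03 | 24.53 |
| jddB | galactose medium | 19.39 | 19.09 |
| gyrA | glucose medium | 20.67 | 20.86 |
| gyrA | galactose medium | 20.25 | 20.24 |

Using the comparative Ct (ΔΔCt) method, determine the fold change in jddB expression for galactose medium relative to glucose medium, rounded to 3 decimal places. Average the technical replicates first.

22.943

Mean Ct: jddB glucose medium 24.280; jddB galactose medium 19.240; gyrA glucose medium 20.765; gyrA galactose medium 20.245
ΔCt(glucose medium) = 24.280 − 20.765 = 3.515
ΔCt(galactose medium) = 19.240 − 20.245 = -1.005
ΔΔCt = -1.005 − 3.515 = -4.520
Fold change = 2^(−(-4.520)) = 2^4.520 = 22.9433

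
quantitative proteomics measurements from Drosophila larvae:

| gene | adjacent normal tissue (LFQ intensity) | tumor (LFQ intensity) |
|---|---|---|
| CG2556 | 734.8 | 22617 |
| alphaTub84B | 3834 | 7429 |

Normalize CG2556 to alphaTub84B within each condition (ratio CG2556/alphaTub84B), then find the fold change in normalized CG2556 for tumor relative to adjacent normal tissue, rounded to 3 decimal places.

15.885

CG2556/alphaTub84B (adjacent normal tissue) = 734.8 / 3834 = 0.19165
CG2556/alphaTub84B (tumor) = 22617 / 7429 = 3.0444
Fold change = 3.0444 / 0.19165 = 15.8850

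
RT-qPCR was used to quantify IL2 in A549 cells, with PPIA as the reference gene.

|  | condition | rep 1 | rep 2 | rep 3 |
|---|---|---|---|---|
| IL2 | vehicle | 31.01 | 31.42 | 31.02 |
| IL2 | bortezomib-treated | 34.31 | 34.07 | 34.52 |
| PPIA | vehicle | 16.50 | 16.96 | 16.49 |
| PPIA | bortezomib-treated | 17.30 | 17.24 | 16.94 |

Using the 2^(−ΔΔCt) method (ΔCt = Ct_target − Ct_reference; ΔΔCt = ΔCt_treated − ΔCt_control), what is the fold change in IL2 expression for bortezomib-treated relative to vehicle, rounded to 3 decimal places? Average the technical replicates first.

Mean Ct: IL2 vehicle 31.150; IL2 bortezomib-treated 34.300; PPIA vehicle 16.650; PPIA bortezomib-treated 17.160
ΔCt(vehicle) = 31.150 − 16.650 = 14.500
ΔCt(bortezomib-treated) = 34.300 − 17.160 = 17.140
ΔΔCt = 17.140 − 14.500 = 2.640
Fold change = 2^(−2.640) = 0.1604

0.160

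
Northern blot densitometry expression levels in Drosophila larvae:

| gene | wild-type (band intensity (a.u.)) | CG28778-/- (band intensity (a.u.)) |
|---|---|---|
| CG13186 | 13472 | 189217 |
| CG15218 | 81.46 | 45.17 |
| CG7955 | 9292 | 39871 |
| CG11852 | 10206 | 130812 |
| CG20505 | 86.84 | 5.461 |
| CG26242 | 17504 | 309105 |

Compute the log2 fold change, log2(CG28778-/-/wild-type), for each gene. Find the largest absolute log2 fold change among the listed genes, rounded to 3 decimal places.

4.142

log2(189217/13472) = 3.812  (CG13186)
log2(45.17/81.46) = -0.851  (CG15218)
log2(39871/9292) = 2.101  (CG7955)
log2(130812/10206) = 3.680  (CG11852)
log2(5.461/86.84) = -3.991  (CG20505)
log2(309105/17504) = 4.142  (CG26242)
The largest magnitude belongs to CG26242.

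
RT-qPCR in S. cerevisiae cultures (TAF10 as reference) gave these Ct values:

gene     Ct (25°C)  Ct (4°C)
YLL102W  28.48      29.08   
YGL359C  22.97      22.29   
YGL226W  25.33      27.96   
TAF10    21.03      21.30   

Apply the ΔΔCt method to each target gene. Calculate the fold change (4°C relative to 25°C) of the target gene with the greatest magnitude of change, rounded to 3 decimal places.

0.195

YLL102W: ΔΔCt = (29.08−21.30) − (28.48−21.03) = 7.78 − 7.45 = 0.33; fold change = 2^-0.33 = 0.796
YGL359C: ΔΔCt = (22.29−21.30) − (22.97−21.03) = 0.99 − 1.94 = -0.95; fold change = 2^0.95 = 1.932
YGL226W: ΔΔCt = (27.96−21.30) − (25.33−21.03) = 6.66 − 4.30 = 2.36; fold change = 2^-2.36 = 0.195
YGL226W has the largest |ΔΔCt| = 2.36.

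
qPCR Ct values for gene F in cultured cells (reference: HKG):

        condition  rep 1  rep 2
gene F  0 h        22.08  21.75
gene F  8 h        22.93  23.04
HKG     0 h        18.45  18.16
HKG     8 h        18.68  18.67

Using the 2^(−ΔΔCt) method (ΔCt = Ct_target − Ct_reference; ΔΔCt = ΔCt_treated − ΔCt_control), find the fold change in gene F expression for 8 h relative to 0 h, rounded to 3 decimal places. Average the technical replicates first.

Mean Ct: gene F 0 h 21.915; gene F 8 h 22.985; HKG 0 h 18.305; HKG 8 h 18.675
ΔCt(0 h) = 21.915 − 18.305 = 3.610
ΔCt(8 h) = 22.985 − 18.675 = 4.310
ΔΔCt = 4.310 − 3.610 = 0.700
Fold change = 2^(−0.700) = 0.6156

0.616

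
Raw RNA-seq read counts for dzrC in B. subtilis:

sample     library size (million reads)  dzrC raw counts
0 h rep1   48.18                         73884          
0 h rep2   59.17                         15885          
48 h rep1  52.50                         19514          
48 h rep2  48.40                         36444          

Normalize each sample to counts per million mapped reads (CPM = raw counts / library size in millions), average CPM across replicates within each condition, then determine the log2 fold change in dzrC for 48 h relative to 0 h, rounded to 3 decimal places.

-0.680

CPM(0 h rep1) = 73884 / 48.18 = 1533.4994
CPM(0 h rep2) = 15885 / 59.17 = 268.4637
CPM(48 h rep1) = 19514 / 52.50 = 371.6952
CPM(48 h rep2) = 36444 / 48.40 = 752.9752
mean CPM(0 h) = 900.9816; mean CPM(48 h) = 562.3352
Fold change = 562.3352 / 900.9816 = 0.62414
log2(0.62414) = -0.6801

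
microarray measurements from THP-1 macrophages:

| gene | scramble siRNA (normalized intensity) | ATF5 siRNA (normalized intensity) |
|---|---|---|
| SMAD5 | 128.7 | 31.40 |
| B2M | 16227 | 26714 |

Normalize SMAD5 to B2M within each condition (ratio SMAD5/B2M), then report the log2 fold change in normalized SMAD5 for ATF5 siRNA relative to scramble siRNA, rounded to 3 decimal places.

SMAD5/B2M (scramble siRNA) = 128.7 / 16227 = 0.0079312
SMAD5/B2M (ATF5 siRNA) = 31.40 / 26714 = 0.0011754
Fold change = 0.0011754 / 0.0079312 = 0.1482
log2(0.1482) = -2.7544

-2.754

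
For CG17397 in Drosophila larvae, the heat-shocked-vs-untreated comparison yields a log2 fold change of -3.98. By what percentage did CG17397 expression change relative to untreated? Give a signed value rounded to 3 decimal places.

-93.663%

Fold change = 2^(-3.98) = 0.0634
Percent change = (FC − 1) × 100% = (0.0634 − 1) × 100 = -93.663%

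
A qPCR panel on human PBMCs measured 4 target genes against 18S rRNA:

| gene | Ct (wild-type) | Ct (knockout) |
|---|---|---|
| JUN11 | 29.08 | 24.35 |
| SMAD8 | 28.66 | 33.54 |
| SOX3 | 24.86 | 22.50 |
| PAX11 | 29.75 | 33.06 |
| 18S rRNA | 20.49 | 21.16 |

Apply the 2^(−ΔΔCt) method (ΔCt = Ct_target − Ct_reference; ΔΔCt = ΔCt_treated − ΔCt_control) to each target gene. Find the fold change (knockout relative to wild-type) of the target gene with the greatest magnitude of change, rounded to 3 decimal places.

JUN11: ΔΔCt = (24.35−21.16) − (29.08−20.49) = 3.19 − 8.59 = -5.40; fold change = 2^5.40 = 42.224
SMAD8: ΔΔCt = (33.54−21.16) − (28.66−20.49) = 12.38 − 8.17 = 4.21; fold change = 2^-4.21 = 0.054
SOX3: ΔΔCt = (22.50−21.16) − (24.86−20.49) = 1.34 − 4.37 = -3.03; fold change = 2^3.03 = 8.168
PAX11: ΔΔCt = (33.06−21.16) − (29.75−20.49) = 11.90 − 9.26 = 2.64; fold change = 2^-2.64 = 0.160
JUN11 has the largest |ΔΔCt| = 5.40.

42.224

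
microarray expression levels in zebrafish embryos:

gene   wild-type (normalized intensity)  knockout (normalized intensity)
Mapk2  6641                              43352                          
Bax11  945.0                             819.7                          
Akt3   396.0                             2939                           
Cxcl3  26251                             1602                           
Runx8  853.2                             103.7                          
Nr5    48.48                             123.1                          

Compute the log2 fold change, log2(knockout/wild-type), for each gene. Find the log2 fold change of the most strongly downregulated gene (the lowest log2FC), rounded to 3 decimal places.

-4.034

log2(43352/6641) = 2.707  (Mapk2)
log2(819.7/945.0) = -0.205  (Bax11)
log2(2939/396.0) = 2.892  (Akt3)
log2(1602/26251) = -4.034  (Cxcl3)
log2(103.7/853.2) = -3.040  (Runx8)
log2(123.1/48.48) = 1.344  (Nr5)
Cxcl3 is most strongly downregulated.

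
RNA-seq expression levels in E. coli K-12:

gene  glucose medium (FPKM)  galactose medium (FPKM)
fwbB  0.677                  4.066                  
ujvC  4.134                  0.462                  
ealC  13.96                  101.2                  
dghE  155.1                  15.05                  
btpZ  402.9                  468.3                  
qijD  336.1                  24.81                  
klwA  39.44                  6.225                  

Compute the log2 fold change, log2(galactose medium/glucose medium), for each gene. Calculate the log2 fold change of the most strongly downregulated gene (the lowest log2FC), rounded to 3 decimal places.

-3.760

log2(4.066/0.677) = 2.586  (fwbB)
log2(0.462/4.134) = -3.162  (ujvC)
log2(101.2/13.96) = 2.858  (ealC)
log2(15.05/155.1) = -3.365  (dghE)
log2(468.3/402.9) = 0.217  (btpZ)
log2(24.81/336.1) = -3.760  (qijD)
log2(6.225/39.44) = -2.664  (klwA)
qijD is most strongly downregulated.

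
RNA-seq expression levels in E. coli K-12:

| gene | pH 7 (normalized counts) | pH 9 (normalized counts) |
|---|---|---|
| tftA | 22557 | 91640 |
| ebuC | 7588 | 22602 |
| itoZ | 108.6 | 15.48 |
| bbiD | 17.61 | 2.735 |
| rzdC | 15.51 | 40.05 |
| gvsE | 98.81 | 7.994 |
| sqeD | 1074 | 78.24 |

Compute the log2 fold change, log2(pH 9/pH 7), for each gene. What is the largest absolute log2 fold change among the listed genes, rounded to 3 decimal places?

log2(91640/22557) = 2.022  (tftA)
log2(22602/7588) = 1.575  (ebuC)
log2(15.48/108.6) = -2.811  (itoZ)
log2(2.735/17.61) = -2.687  (bbiD)
log2(40.05/15.51) = 1.369  (rzdC)
log2(7.994/98.81) = -3.628  (gvsE)
log2(78.24/1074) = -3.779  (sqeD)
The largest magnitude belongs to sqeD.

3.779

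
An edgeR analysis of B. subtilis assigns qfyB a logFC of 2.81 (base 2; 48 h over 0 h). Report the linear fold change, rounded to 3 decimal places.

7.013

Fold change = 2^(2.81) = 7.0128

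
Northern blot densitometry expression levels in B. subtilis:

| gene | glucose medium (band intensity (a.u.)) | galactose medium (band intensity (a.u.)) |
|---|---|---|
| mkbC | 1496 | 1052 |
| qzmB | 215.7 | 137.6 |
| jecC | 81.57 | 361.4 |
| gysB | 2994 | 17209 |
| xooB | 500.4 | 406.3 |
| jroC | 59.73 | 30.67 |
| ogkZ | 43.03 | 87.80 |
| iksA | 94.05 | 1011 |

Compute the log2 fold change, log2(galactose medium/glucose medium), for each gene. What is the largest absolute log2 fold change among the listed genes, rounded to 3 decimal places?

log2(1052/1496) = -0.508  (mkbC)
log2(137.6/215.7) = -0.649  (qzmB)
log2(361.4/81.57) = 2.147  (jecC)
log2(17209/2994) = 2.523  (gysB)
log2(406.3/500.4) = -0.301  (xooB)
log2(30.67/59.73) = -0.962  (jroC)
log2(87.80/43.03) = 1.029  (ogkZ)
log2(1011/94.05) = 3.426  (iksA)
The largest magnitude belongs to iksA.

3.426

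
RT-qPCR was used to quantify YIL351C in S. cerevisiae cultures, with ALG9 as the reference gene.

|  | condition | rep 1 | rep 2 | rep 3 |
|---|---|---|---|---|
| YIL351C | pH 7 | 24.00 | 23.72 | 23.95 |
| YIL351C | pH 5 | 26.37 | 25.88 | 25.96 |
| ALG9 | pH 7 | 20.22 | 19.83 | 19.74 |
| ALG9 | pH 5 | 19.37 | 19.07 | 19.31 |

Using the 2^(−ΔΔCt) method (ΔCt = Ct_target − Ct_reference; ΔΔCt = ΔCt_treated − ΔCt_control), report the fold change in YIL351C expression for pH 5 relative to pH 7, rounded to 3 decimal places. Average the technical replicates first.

Mean Ct: YIL351C pH 7 23.890; YIL351C pH 5 26.070; ALG9 pH 7 19.930; ALG9 pH 5 19.250
ΔCt(pH 7) = 23.890 − 19.930 = 3.960
ΔCt(pH 5) = 26.070 − 19.250 = 6.820
ΔΔCt = 6.820 − 3.960 = 2.860
Fold change = 2^(−2.860) = 0.1377

0.138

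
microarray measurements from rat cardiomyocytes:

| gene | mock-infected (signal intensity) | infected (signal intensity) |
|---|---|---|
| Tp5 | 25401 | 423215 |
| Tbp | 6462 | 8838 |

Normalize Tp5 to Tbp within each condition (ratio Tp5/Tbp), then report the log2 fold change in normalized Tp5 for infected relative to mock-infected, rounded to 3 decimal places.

Tp5/Tbp (mock-infected) = 25401 / 6462 = 3.9308
Tp5/Tbp (infected) = 423215 / 8838 = 47.886
Fold change = 47.886 / 3.9308 = 12.1821
log2(12.1821) = 3.6067

3.607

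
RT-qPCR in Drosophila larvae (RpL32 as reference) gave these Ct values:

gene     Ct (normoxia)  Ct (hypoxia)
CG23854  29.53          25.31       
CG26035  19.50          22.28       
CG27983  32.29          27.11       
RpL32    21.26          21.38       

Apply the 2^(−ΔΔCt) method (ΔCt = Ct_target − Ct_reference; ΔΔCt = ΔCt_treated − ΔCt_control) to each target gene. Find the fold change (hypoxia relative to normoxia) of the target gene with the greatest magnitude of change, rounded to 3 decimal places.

CG23854: ΔΔCt = (25.31−21.38) − (29.53−21.26) = 3.93 − 8.27 = -4.34; fold change = 2^4.34 = 20.252
CG26035: ΔΔCt = (22.28−21.38) − (19.50−21.26) = 0.90 − (-1.76) = 2.66; fold change = 2^-2.66 = 0.158
CG27983: ΔΔCt = (27.11−21.38) − (32.29−21.26) = 5.73 − 11.03 = -5.30; fold change = 2^5.30 = 39.397
CG27983 has the largest |ΔΔCt| = 5.30.

39.397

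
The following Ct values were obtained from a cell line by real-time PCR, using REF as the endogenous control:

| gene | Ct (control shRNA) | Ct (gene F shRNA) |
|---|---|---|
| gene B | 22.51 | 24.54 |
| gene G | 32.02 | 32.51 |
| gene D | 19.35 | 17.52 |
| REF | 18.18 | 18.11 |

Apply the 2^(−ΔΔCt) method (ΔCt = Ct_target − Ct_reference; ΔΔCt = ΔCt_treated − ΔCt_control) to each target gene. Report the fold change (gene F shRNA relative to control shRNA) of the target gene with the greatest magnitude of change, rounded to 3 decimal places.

gene B: ΔΔCt = (24.54−18.11) − (22.51−18.18) = 6.43 − 4.33 = 2.10; fold change = 2^-2.10 = 0.233
gene G: ΔΔCt = (32.51−18.11) − (32.02−18.18) = 14.40 − 13.84 = 0.56; fold change = 2^-0.56 = 0.678
gene D: ΔΔCt = (17.52−18.11) − (19.35−18.18) = -0.59 − 1.17 = -1.76; fold change = 2^1.76 = 3.387
gene B has the largest |ΔΔCt| = 2.10.

0.233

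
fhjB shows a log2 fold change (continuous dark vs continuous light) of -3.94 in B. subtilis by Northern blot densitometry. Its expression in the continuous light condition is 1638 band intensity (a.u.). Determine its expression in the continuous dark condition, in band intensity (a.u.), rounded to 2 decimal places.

106.72

Fold change = 2^(-3.94) = 0.0652
continuous dark expression = 1638 × 0.0652 = 106.72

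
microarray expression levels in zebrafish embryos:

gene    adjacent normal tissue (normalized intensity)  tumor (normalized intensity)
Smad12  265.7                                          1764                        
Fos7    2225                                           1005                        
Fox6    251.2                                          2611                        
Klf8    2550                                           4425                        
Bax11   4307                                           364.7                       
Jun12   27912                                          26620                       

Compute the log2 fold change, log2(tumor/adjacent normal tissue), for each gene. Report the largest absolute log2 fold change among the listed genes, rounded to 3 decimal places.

3.562

log2(1764/265.7) = 2.731  (Smad12)
log2(1005/2225) = -1.147  (Fos7)
log2(2611/251.2) = 3.378  (Fox6)
log2(4425/2550) = 0.795  (Klf8)
log2(364.7/4307) = -3.562  (Bax11)
log2(26620/27912) = -0.068  (Jun12)
The largest magnitude belongs to Bax11.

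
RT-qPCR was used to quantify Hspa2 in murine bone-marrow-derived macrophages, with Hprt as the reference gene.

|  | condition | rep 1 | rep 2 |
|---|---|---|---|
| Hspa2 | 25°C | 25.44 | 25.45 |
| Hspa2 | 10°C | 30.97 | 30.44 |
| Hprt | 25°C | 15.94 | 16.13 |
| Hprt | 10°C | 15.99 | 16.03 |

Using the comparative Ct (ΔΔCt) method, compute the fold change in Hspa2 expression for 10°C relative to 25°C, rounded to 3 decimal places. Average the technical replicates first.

0.026

Mean Ct: Hspa2 25°C 25.445; Hspa2 10°C 30.705; Hprt 25°C 16.035; Hprt 10°C 16.010
ΔCt(25°C) = 25.445 − 16.035 = 9.410
ΔCt(10°C) = 30.705 − 16.010 = 14.695
ΔΔCt = 14.695 − 9.410 = 5.285
Fold change = 2^(−5.285) = 0.0256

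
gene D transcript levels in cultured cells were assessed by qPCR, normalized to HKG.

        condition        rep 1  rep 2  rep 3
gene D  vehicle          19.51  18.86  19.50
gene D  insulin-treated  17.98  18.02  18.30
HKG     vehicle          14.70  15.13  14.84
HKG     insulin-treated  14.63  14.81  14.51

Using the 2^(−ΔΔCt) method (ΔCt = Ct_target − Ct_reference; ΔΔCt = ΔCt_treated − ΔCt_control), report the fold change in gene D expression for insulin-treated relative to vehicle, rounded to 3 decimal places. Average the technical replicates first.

1.932

Mean Ct: gene D vehicle 19.290; gene D insulin-treated 18.100; HKG vehicle 14.890; HKG insulin-treated 14.650
ΔCt(vehicle) = 19.290 − 14.890 = 4.400
ΔCt(insulin-treated) = 18.100 − 14.650 = 3.450
ΔΔCt = 3.450 − 4.400 = -0.950
Fold change = 2^(−(-0.950)) = 2^0.950 = 1.9319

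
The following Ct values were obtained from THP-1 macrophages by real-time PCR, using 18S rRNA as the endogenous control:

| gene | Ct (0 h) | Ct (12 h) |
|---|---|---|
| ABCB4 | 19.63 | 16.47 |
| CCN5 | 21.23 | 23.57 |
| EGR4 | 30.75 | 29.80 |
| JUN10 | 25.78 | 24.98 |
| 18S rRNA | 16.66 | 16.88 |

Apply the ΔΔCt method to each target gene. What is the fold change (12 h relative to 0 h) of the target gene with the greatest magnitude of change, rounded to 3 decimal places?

ABCB4: ΔΔCt = (16.47−16.88) − (19.63−16.66) = -0.41 − 2.97 = -3.38; fold change = 2^3.38 = 10.411
CCN5: ΔΔCt = (23.57−16.88) − (21.23−16.66) = 6.69 − 4.57 = 2.12; fold change = 2^-2.12 = 0.230
EGR4: ΔΔCt = (29.80−16.88) − (30.75−16.66) = 12.92 − 14.09 = -1.17; fold change = 2^1.17 = 2.250
JUN10: ΔΔCt = (24.98−16.88) − (25.78−16.66) = 8.10 − 9.12 = -1.02; fold change = 2^1.02 = 2.028
ABCB4 has the largest |ΔΔCt| = 3.38.

10.411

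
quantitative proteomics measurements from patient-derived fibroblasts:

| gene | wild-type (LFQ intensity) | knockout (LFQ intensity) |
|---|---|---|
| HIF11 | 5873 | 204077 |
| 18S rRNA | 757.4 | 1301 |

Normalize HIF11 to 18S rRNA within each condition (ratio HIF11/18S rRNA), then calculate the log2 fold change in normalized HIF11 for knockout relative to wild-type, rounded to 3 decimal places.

4.338

HIF11/18S rRNA (wild-type) = 5873 / 757.4 = 7.7542
HIF11/18S rRNA (knockout) = 204077 / 1301 = 156.86
Fold change = 156.86 / 7.7542 = 20.2294
log2(20.2294) = 4.3384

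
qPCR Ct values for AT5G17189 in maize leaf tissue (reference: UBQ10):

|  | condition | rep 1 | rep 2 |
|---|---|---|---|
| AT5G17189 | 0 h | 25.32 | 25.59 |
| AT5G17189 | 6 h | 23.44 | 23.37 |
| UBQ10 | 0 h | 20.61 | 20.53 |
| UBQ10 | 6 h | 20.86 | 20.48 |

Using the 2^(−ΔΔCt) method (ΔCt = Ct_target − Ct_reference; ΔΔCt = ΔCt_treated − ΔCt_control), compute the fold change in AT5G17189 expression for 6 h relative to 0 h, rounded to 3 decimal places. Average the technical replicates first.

4.438

Mean Ct: AT5G17189 0 h 25.455; AT5G17189 6 h 23.405; UBQ10 0 h 20.570; UBQ10 6 h 20.670
ΔCt(0 h) = 25.455 − 20.570 = 4.885
ΔCt(6 h) = 23.405 − 20.670 = 2.735
ΔΔCt = 2.735 − 4.885 = -2.150
Fold change = 2^(−(-2.150)) = 2^2.150 = 4.4383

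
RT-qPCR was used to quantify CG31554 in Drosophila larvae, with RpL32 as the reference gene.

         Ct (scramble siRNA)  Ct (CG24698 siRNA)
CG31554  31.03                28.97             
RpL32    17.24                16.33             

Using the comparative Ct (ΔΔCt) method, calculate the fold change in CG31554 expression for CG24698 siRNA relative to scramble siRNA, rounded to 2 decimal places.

2.22

ΔCt(scramble siRNA) = 31.030 − 17.240 = 13.790
ΔCt(CG24698 siRNA) = 28.970 − 16.330 = 12.640
ΔΔCt = 12.640 − 13.790 = -1.150
Fold change = 2^(−(-1.150)) = 2^1.150 = 2.219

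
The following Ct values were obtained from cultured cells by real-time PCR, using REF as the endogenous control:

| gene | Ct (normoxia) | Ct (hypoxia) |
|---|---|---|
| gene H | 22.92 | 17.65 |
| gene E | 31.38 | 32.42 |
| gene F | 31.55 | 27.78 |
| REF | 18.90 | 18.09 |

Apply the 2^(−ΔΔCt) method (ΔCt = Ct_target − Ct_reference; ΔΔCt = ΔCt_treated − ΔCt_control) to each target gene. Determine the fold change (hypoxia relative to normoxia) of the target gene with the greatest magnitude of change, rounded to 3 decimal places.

22.009

gene H: ΔΔCt = (17.65−18.09) − (22.92−18.90) = -0.44 − 4.02 = -4.46; fold change = 2^4.46 = 22.009
gene E: ΔΔCt = (32.42−18.09) − (31.38−18.90) = 14.33 − 12.48 = 1.85; fold change = 2^-1.85 = 0.277
gene F: ΔΔCt = (27.78−18.09) − (31.55−18.90) = 9.69 − 12.65 = -2.96; fold change = 2^2.96 = 7.781
gene H has the largest |ΔΔCt| = 4.46.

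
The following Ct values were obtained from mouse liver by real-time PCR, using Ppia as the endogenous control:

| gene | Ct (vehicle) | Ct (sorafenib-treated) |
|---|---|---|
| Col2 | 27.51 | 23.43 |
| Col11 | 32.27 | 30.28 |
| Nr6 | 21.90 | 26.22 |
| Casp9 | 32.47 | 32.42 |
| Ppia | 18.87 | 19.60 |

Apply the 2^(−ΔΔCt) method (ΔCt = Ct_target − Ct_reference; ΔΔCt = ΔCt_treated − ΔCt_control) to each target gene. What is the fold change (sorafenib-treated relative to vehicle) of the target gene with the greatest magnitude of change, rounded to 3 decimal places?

Col2: ΔΔCt = (23.43−19.60) − (27.51−18.87) = 3.83 − 8.64 = -4.81; fold change = 2^4.81 = 28.051
Col11: ΔΔCt = (30.28−19.60) − (32.27−18.87) = 10.68 − 13.40 = -2.72; fold change = 2^2.72 = 6.589
Nr6: ΔΔCt = (26.22−19.60) − (21.90−18.87) = 6.62 − 3.03 = 3.59; fold change = 2^-3.59 = 0.083
Casp9: ΔΔCt = (32.42−19.60) − (32.47−18.87) = 12.82 − 13.60 = -0.78; fold change = 2^0.78 = 1.717
Col2 has the largest |ΔΔCt| = 4.81.

28.051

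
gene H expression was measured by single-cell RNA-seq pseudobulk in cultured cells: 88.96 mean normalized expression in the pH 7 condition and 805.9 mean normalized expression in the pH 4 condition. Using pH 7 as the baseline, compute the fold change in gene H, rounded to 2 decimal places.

Fold change = 805.9 / 88.96 = 9.059
gene H is upregulated.

9.06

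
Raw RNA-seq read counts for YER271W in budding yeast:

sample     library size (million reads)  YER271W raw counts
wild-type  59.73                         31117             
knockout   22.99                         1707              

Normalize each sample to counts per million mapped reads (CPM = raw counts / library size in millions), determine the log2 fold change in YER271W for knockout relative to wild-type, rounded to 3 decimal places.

CPM(wild-type) = 31117 / 59.73 = 520.9610
CPM(knockout) = 1707 / 22.99 = 74.2497
Fold change = 74.2497 / 520.9610 = 0.14252
log2(0.14252) = -2.8107

-2.811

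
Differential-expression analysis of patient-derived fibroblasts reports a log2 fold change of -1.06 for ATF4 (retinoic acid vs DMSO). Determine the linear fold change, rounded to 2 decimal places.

0.48

Fold change = 2^(-1.06) = 0.480
That is, ATF4 drops to 48.0% of the DMSO level.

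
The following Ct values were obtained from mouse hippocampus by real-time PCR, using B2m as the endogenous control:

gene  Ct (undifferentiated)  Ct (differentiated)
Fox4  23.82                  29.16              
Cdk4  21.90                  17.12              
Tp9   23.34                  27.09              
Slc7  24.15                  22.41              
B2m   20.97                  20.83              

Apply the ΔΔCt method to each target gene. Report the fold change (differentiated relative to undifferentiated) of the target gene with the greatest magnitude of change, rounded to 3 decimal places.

Fox4: ΔΔCt = (29.16−20.83) − (23.82−20.97) = 8.33 − 2.85 = 5.48; fold change = 2^-5.48 = 0.022
Cdk4: ΔΔCt = (17.12−20.83) − (21.90−20.97) = -3.71 − 0.93 = -4.64; fold change = 2^4.64 = 24.933
Tp9: ΔΔCt = (27.09−20.83) − (23.34−20.97) = 6.26 − 2.37 = 3.89; fold change = 2^-3.89 = 0.067
Slc7: ΔΔCt = (22.41−20.83) − (24.15−20.97) = 1.58 − 3.18 = -1.60; fold change = 2^1.60 = 3.031
Fox4 has the largest |ΔΔCt| = 5.48.

0.022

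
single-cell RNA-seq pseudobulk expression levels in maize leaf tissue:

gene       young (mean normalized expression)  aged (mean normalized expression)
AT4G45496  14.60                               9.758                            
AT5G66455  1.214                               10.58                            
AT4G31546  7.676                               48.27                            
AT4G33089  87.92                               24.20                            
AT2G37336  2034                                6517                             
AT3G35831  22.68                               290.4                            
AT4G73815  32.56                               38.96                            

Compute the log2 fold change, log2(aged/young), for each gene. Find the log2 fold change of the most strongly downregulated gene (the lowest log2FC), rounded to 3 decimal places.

log2(9.758/14.60) = -0.581  (AT4G45496)
log2(10.58/1.214) = 3.123  (AT5G66455)
log2(48.27/7.676) = 2.653  (AT4G31546)
log2(24.20/87.92) = -1.861  (AT4G33089)
log2(6517/2034) = 1.680  (AT2G37336)
log2(290.4/22.68) = 3.679  (AT3G35831)
log2(38.96/32.56) = 0.259  (AT4G73815)
AT4G33089 is most strongly downregulated.

-1.861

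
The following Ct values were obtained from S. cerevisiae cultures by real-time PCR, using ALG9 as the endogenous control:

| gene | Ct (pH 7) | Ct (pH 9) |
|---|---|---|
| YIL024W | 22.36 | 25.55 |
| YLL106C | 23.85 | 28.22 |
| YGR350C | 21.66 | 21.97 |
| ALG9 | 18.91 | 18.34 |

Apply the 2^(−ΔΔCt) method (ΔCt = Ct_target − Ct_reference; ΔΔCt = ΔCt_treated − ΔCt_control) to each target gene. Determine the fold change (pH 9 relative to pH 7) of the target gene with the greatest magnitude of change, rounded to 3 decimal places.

YIL024W: ΔΔCt = (25.55−18.34) − (22.36−18.91) = 7.21 − 3.45 = 3.76; fold change = 2^-3.76 = 0.074
YLL106C: ΔΔCt = (28.22−18.34) − (23.85−18.91) = 9.88 − 4.94 = 4.94; fold change = 2^-4.94 = 0.033
YGR350C: ΔΔCt = (21.97−18.34) − (21.66−18.91) = 3.63 − 2.75 = 0.88; fold change = 2^-0.88 = 0.543
YLL106C has the largest |ΔΔCt| = 4.94.

0.033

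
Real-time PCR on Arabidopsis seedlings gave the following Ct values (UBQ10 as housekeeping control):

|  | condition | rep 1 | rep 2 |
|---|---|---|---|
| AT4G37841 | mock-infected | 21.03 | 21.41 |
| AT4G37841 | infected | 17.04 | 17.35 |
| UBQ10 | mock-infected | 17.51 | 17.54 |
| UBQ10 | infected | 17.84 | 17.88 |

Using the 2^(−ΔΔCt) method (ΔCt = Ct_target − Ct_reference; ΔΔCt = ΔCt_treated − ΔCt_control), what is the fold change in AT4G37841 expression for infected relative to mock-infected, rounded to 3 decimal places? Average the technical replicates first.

Mean Ct: AT4G37841 mock-infected 21.220; AT4G37841 infected 17.195; UBQ10 mock-infected 17.525; UBQ10 infected 17.860
ΔCt(mock-infected) = 21.220 − 17.525 = 3.695
ΔCt(infected) = 17.195 − 17.860 = -0.665
ΔΔCt = -0.665 − 3.695 = -4.360
Fold change = 2^(−(-4.360)) = 2^4.360 = 20.5348

20.535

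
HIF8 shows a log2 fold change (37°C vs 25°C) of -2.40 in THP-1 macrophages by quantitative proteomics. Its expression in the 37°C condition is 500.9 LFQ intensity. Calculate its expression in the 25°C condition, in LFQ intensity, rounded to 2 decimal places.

Fold change = 2^(-2.40) = 0.1895
25°C expression = 500.9 / 0.1895 = 2643.77

2643.77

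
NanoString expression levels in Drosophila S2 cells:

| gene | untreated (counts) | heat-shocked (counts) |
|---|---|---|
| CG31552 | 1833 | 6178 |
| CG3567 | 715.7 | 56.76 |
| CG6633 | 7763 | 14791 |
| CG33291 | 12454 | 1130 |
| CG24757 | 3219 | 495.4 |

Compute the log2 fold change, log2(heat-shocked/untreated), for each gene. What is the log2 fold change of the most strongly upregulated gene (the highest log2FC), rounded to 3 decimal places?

log2(6178/1833) = 1.753  (CG31552)
log2(56.76/715.7) = -3.656  (CG3567)
log2(14791/7763) = 0.930  (CG6633)
log2(1130/12454) = -3.462  (CG33291)
log2(495.4/3219) = -2.700  (CG24757)
CG31552 is most strongly upregulated.

1.753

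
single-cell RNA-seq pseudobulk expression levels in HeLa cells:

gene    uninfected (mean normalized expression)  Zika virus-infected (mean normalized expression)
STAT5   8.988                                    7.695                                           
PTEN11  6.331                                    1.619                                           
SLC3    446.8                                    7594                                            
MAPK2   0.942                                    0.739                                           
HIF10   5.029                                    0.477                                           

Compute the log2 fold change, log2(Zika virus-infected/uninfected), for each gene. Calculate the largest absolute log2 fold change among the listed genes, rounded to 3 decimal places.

log2(7.695/8.988) = -0.224  (STAT5)
log2(1.619/6.331) = -1.967  (PTEN11)
log2(7594/446.8) = 4.087  (SLC3)
log2(0.739/0.942) = -0.350  (MAPK2)
log2(0.477/5.029) = -3.398  (HIF10)
The largest magnitude belongs to SLC3.

4.087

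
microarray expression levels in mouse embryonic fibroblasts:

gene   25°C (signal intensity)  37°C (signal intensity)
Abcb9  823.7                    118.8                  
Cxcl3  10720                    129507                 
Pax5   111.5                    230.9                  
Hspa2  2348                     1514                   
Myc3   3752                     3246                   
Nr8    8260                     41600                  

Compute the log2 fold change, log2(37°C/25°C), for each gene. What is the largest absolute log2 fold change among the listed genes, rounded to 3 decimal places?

3.595

log2(118.8/823.7) = -2.794  (Abcb9)
log2(129507/10720) = 3.595  (Cxcl3)
log2(230.9/111.5) = 1.050  (Pax5)
log2(1514/2348) = -0.633  (Hspa2)
log2(3246/3752) = -0.209  (Myc3)
log2(41600/8260) = 2.332  (Nr8)
The largest magnitude belongs to Cxcl3.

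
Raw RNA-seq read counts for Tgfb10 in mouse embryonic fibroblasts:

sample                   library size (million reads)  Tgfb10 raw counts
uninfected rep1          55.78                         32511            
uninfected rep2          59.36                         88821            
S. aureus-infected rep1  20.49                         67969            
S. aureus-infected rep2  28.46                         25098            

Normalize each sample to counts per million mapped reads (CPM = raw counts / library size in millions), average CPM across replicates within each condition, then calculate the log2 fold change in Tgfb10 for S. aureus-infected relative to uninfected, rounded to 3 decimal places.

1.014

CPM(uninfected rep1) = 32511 / 55.78 = 582.8433
CPM(uninfected rep2) = 88821 / 59.36 = 1496.3106
CPM(S. aureus-infected rep1) = 67969 / 20.49 = 3317.1791
CPM(S. aureus-infected rep2) = 25098 / 28.46 = 881.8693
mean CPM(uninfected) = 1039.5770; mean CPM(S. aureus-infected) = 2099.5242
Fold change = 2099.5242 / 1039.5770 = 2.01959
log2(2.01959) = 1.0141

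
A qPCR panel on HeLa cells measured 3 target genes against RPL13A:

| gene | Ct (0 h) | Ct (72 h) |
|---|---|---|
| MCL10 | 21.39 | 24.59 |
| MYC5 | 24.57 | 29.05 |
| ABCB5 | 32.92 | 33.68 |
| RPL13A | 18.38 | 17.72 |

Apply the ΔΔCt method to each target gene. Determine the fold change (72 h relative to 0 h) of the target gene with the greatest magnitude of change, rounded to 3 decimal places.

0.028

MCL10: ΔΔCt = (24.59−17.72) − (21.39−18.38) = 6.87 − 3.01 = 3.86; fold change = 2^-3.86 = 0.069
MYC5: ΔΔCt = (29.05−17.72) − (24.57−18.38) = 11.33 − 6.19 = 5.14; fold change = 2^-5.14 = 0.028
ABCB5: ΔΔCt = (33.68−17.72) − (32.92−18.38) = 15.96 − 14.54 = 1.42; fold change = 2^-1.42 = 0.374
MYC5 has the largest |ΔΔCt| = 5.14.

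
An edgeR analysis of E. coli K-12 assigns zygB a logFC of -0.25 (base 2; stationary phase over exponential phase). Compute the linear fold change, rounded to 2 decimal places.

Fold change = 2^(-0.25) = 0.841
That is, zygB drops to 84.1% of the exponential phase level.

0.84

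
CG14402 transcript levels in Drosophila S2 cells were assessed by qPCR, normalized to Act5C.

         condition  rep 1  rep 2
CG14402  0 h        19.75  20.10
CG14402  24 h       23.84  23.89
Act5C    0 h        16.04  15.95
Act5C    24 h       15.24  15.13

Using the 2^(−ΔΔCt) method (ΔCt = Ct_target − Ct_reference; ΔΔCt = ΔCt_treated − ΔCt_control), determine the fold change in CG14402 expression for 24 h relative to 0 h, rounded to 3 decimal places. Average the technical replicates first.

Mean Ct: CG14402 0 h 19.925; CG14402 24 h 23.865; Act5C 0 h 15.995; Act5C 24 h 15.185
ΔCt(0 h) = 19.925 − 15.995 = 3.930
ΔCt(24 h) = 23.865 − 15.185 = 8.680
ΔΔCt = 8.680 − 3.930 = 4.750
Fold change = 2^(−4.750) = 0.0372

0.037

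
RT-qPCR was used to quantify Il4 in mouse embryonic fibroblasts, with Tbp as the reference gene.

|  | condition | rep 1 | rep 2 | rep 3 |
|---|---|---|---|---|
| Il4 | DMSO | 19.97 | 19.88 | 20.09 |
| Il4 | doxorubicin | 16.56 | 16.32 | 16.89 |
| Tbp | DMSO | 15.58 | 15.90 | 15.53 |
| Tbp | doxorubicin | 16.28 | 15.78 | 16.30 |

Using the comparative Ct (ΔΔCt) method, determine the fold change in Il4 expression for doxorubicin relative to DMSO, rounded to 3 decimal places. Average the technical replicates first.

14.320

Mean Ct: Il4 DMSO 19.980; Il4 doxorubicin 16.590; Tbp DMSO 15.670; Tbp doxorubicin 16.120
ΔCt(DMSO) = 19.980 − 15.670 = 4.310
ΔCt(doxorubicin) = 16.590 − 16.120 = 0.470
ΔΔCt = 0.470 − 4.310 = -3.840
Fold change = 2^(−(-3.840)) = 2^3.840 = 14.3204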